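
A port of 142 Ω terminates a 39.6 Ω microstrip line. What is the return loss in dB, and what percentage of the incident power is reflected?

RL ≈ 4.98 dB; 31.8% of incident power reflected

Γ = (142 − 39.6)/(142 + 39.6) = 0.564
RL = −20·log₁₀(0.564) = 4.98 dB
P_refl/P_inc = |Γ|² = 0.318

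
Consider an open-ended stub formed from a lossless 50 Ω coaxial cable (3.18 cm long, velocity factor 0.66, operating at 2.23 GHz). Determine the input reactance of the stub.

X_in ≈ 40.4 Ω (inductive)

λ = v/f = 0.66·c / 2.23 GHz = 0.0888 m
βl = 2π·l/λ = 2π × 0.358 = 129°
tan(βl) = -1.24
For an open-ended stub, Z_in = −jZ_0·cot(βl) = −jZ_0/tan(βl)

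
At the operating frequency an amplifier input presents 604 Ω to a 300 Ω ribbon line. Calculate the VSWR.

For a purely resistive load, VSWR = R_L/Z_0 or Z_0/R_L (whichever > 1) = 604/300

VSWR ≈ 2.01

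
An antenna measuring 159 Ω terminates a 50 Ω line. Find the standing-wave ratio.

VSWR ≈ 3.18

Γ = (159 − 50)/(159 + 50) = 0.522
VSWR = (1 + 0.522)/(1 − 0.522)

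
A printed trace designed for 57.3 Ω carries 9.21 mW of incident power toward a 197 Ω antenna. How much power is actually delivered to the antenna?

P_delivered ≈ 6.43 mW

Γ = (197 − 57.3)/(197 + 57.3) = 0.549
|Γ|² = 0.302
P_refl = |Γ|²·P_inc = 2.78 mW, P_del = (1 − |Γ|²)·P_inc = 6.43 mW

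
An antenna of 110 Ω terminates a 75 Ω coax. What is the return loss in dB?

Γ = (110 − 75)/(110 + 75) = 0.189
RL = −20·log₁₀|Γ| = −20·log₁₀(0.189)

RL ≈ 14.5 dB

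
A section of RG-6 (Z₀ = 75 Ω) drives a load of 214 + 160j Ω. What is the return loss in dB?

Γ = (139 + j160)/(289 + j160), |Γ| = 0.642
RL = −20·log₁₀|Γ| = −20·log₁₀(0.642)

RL ≈ 3.85 dB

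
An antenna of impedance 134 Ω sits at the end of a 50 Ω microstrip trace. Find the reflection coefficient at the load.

Γ = (Z_L − Z_0)/(Z_L + Z_0) = (134 − 50)/(134 + 50) = 84/184

Γ = 0.457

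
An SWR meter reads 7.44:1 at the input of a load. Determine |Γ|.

|Γ| ≈ 0.763

|Γ| = (S − 1)/(S + 1) = (7.44 − 1)/(7.44 + 1) = 6.44/8.44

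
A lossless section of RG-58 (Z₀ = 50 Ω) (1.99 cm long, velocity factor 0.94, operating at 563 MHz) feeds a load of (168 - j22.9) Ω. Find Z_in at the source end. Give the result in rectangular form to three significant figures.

λ = v/f = 0.94·c / 563 MHz = 0.501 m
βl = 2π·l/λ = 2π × 0.0397 = 14.3°
tan(βl) = tan(14.3°) = 0.255
Z_in = Z_0·(Z_L + jZ_0·tanβl)/(Z_0 + jZ_L·tanβl)
     = 50·(168 − j10.2)/(55.8 + j42.8)

Z_in ≈ 90.3 − j78.4 Ω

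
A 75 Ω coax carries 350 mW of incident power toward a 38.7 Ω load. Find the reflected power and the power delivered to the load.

P_reflected ≈ 35.7 mW; P_delivered ≈ 314 mW

Γ = (38.7 − 75)/(38.7 + 75) = -0.319
|Γ|² = 0.102
P_refl = |Γ|²·P_inc = 35.7 mW, P_del = (1 − |Γ|²)·P_inc = 314 mW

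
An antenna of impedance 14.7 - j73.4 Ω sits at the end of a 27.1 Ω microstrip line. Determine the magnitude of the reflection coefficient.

|Γ| ≈ 0.881

Γ = (Z_L − Z_0)/(Z_L + Z_0) = (-12.4 − j73.4)/(41.8 − j73.4)
|Γ| = 74.4/84.5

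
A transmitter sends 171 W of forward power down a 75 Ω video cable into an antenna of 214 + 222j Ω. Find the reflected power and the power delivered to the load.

|Γ| = |(139 + j222)/(289 + j222)| = 0.719
|Γ|² = 0.517
P_refl = |Γ|²·P_inc = 88.3 W, P_del = (1 − |Γ|²)·P_inc = 82.7 W

P_reflected ≈ 88.3 W; P_delivered ≈ 82.7 W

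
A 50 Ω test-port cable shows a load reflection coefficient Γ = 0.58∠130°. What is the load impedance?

Z_L ≈ 15.9 + j21.3 Ω

Z_L = Z_0·(1 + Γ)/(1 − Γ) = 50·(0.627 + j0.444)/(1.37 − j0.444)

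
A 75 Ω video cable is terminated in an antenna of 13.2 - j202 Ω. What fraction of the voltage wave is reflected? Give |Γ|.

Γ = (Z_L − Z_0)/(Z_L + Z_0) = (-61.8 − j202)/(88.2 − j202)
|Γ| = 211/220

|Γ| ≈ 0.958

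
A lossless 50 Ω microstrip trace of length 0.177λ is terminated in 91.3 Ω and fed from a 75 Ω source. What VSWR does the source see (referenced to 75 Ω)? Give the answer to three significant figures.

βl = 2π × 0.177 = 63.7°
tan(βl) = 2.03
Z_in = Z_0·(Z_L + jZ_0·tanβl)/(Z_0 + jZ_L·tanβl) = 31.7 − j16.1 Ω
Γ_s = (Z_in − Z_s)/(Z_in + Z_s) = (-43.3 − j16.1)/(107 − j16.1), |Γ_s| = 0.428
VSWR = (1 + |Γ_s|)/(1 − |Γ_s|)

VSWR ≈ 2.49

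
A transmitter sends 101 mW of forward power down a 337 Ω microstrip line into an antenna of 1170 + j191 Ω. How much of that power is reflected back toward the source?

|Γ| = |(833 + j191)/(1507 + j191)| = 0.563
|Γ|² = 0.317
P_refl = |Γ|²·P_inc = 32 mW, P_del = (1 − |Γ|²)·P_inc = 69 mW

P_reflected ≈ 32 mW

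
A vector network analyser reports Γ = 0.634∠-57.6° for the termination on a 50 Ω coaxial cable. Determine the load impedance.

Z_L ≈ 41.4 − j74.1 Ω

Z_L = Z_0·(1 + Γ)/(1 − Γ) = 50·(1.34 − j0.535)/(0.66 + j0.535)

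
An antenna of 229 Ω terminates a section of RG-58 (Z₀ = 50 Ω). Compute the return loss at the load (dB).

Γ = (229 − 50)/(229 + 50) = 0.642
RL = −20·log₁₀|Γ| = −20·log₁₀(0.642)

RL ≈ 3.86 dB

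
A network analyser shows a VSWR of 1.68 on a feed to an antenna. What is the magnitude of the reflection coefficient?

|Γ| ≈ 0.254

|Γ| = (S − 1)/(S + 1) = (1.68 − 1)/(1.68 + 1) = 0.68/2.68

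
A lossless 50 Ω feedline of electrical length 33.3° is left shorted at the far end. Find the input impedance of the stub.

tan(βl) = 0.657
For a shorted stub, Z_in = jZ_0·tan(βl)

Z_in ≈ +j32.8 Ω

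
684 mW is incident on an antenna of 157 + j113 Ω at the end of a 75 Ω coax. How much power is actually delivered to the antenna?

|Γ| = |(82 + j113)/(232 + j113)| = 0.541
|Γ|² = 0.293
P_refl = |Γ|²·P_inc = 200 mW, P_del = (1 − |Γ|²)·P_inc = 484 mW

P_delivered ≈ 484 mW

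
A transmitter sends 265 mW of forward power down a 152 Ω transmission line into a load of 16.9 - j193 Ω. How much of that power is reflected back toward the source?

P_reflected ≈ 224 mW

|Γ| = |(-135.1 − j193)/(168.9 − j193)| = 0.919
|Γ|² = 0.844
P_refl = |Γ|²·P_inc = 224 mW, P_del = (1 − |Γ|²)·P_inc = 41.4 mW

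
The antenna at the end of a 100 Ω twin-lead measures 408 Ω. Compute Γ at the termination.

Γ = 0.606

Γ = (Z_L − Z_0)/(Z_L + Z_0) = (408 − 100)/(408 + 100) = 308/508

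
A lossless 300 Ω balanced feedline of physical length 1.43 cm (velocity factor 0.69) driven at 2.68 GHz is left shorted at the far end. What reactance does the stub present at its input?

X_in ≈ 695 Ω (inductive)

λ = v/f = 0.69·c / 2.68 GHz = 0.0772 m
βl = 2π·l/λ = 2π × 0.185 = 66.7°
tan(βl) = 2.32
For a shorted stub, Z_in = jZ_0·tan(βl)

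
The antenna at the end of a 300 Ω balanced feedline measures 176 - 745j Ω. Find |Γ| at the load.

Γ = (Z_L − Z_0)/(Z_L + Z_0) = (-124 − j745)/(476 − j745)
|Γ| = 755/884

|Γ| ≈ 0.854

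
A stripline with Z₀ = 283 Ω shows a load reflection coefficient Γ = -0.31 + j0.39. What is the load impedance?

Z_L = Z_0·(1 + Γ)/(1 − Γ) = 283·(0.69 + j0.39)/(1.31 − j0.39)

Z_L ≈ 114 + j118 Ω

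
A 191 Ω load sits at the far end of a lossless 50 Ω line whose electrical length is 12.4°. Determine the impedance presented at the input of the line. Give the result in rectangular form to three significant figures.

Z_in ≈ 117 − j87.6 Ω

tan(βl) = tan(12.4°) = 0.22
Z_in = Z_0·(Z_L + jZ_0·tanβl)/(Z_0 + jZ_L·tanβl)
     = 50·(191 + j11)/(50 + j42)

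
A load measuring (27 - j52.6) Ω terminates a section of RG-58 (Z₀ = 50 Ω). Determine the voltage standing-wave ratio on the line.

VSWR ≈ 4.2

Γ = (Z_L − Z_0)/(Z_L + Z_0) = (-23 − j52.6)/(77 − j52.6)
|Γ| = 57.4/93.3 = 0.616
VSWR = (1 + |Γ|)/(1 − |Γ|) = 1.62/0.384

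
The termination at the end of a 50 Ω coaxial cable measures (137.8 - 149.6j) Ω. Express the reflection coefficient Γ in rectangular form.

Γ = (Z_L − Z_0)/(Z_L + Z_0) = (87.8 − j149.6)/(187.8 − j149.6)

Γ ≈ 0.674 − j0.26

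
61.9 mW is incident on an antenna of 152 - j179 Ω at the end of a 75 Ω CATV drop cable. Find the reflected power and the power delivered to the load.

P_reflected ≈ 28.1 mW; P_delivered ≈ 33.8 mW

|Γ| = |(77 − j179)/(227 − j179)| = 0.674
|Γ|² = 0.454
P_refl = |Γ|²·P_inc = 28.1 mW, P_del = (1 − |Γ|²)·P_inc = 33.8 mW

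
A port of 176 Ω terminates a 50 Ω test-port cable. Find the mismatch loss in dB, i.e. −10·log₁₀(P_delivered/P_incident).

Γ = (176 − 50)/(176 + 50) = 0.558
|Γ|² = 0.311, so P_del/P_inc = 1 − |Γ|² = 0.689
ML = −10·log₁₀(1 − |Γ|²)

mismatch loss ≈ 1.62 dB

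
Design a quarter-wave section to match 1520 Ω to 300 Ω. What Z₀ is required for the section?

Z_qwt ≈ 675 Ω

Z_qwt = √(Z_0·R_L) = √(300 × 1520) = √456000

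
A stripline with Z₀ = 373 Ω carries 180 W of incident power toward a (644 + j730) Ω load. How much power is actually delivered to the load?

|Γ| = |(271 + j730)/(1017 + j730)| = 0.622
|Γ|² = 0.387
P_refl = |Γ|²·P_inc = 69.6 W, P_del = (1 − |Γ|²)·P_inc = 110 W

P_delivered ≈ 110 W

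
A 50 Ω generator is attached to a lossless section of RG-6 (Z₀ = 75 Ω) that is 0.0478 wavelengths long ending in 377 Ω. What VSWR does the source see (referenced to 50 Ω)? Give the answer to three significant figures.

βl = 2π × 0.0478 = 17.2°
tan(βl) = 0.31
Z_in = Z_0·(Z_L + jZ_0·tanβl)/(Z_0 + jZ_L·tanβl) = 121 − j165 Ω
Γ_s = (Z_in − Z_s)/(Z_in + Z_s) = (70.7 − j165)/(171 − j165), |Γ_s| = 0.756
VSWR = (1 + |Γ_s|)/(1 − |Γ_s|)

VSWR ≈ 7.18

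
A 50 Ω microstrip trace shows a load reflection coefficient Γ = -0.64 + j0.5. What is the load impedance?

Z_L = Z_0·(1 + Γ)/(1 − Γ) = 50·(0.36 + j0.5)/(1.64 − j0.5)

Z_L ≈ 5.79 + j17 Ω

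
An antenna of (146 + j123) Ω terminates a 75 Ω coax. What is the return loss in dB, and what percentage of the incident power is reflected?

RL ≈ 5.01 dB; 31.5% of incident power reflected

Γ = (71 + j123)/(221 + j123), |Γ| = 0.562
RL = −20·log₁₀(0.562) = 5.01 dB
P_refl/P_inc = |Γ|² = 0.315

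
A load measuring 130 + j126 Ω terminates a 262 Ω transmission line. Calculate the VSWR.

VSWR ≈ 2.59

Γ = (Z_L − Z_0)/(Z_L + Z_0) = (-132 + j126)/(392 + j126)
|Γ| = 182/412 = 0.443
VSWR = (1 + |Γ|)/(1 − |Γ|) = 1.44/0.557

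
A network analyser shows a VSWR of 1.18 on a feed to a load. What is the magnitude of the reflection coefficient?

|Γ| ≈ 0.0826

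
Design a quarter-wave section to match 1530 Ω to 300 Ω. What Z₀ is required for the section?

Z_qwt ≈ 677 Ω

Z_qwt = √(Z_0·R_L) = √(300 × 1530) = √459000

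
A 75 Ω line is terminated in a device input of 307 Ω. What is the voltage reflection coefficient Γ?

Γ = 0.607

Γ = (Z_L − Z_0)/(Z_L + Z_0) = (307 − 75)/(307 + 75) = 232/382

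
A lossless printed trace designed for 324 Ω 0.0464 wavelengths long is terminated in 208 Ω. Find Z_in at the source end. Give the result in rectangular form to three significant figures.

Z_in ≈ 219 + j55.1 Ω

βl = 2π × 0.0464 = 16.7°
tan(βl) = tan(16.7°) = 0.3
Z_in = Z_0·(Z_L + jZ_0·tanβl)/(Z_0 + jZ_L·tanβl)
     = 324·(208 + j97.2)/(324 + j62.4)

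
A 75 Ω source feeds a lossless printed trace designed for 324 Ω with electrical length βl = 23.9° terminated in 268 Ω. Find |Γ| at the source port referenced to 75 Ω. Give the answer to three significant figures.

tan(βl) = 0.443
Z_in = Z_0·(Z_L + jZ_0·tanβl)/(Z_0 + jZ_L·tanβl) = 283 + j40 Ω
Γ_s = (Z_in − Z_s)/(Z_in + Z_s) = (208 + j40)/(358 + j40), |Γ_s| = 0.588

|Γ| ≈ 0.588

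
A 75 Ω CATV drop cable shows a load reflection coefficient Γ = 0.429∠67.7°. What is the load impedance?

Z_L = Z_0·(1 + Γ)/(1 − Γ) = 75·(1.16 + j0.397)/(0.837 − j0.397)

Z_L ≈ 71.3 + j69.4 Ω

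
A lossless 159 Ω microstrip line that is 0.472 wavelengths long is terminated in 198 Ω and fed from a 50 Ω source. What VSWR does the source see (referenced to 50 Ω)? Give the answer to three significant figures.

VSWR ≈ 3.92

βl = 2π × 0.472 = 170°
tan(βl) = -0.178
Z_in = Z_0·(Z_L + jZ_0·tanβl)/(Z_0 + jZ_L·tanβl) = 195 + j14.8 Ω
Γ_s = (Z_in − Z_s)/(Z_in + Z_s) = (145 + j14.8)/(245 + j14.8), |Γ_s| = 0.593
VSWR = (1 + |Γ_s|)/(1 − |Γ_s|)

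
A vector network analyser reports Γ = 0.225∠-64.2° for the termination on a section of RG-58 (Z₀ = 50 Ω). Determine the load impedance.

Z_L ≈ 55.5 − j23.7 Ω

Z_L = Z_0·(1 + Γ)/(1 − Γ) = 50·(1.1 − j0.203)/(0.902 + j0.203)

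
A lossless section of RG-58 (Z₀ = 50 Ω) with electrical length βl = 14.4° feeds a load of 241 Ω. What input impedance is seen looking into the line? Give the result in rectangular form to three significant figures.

Z_in ≈ 101 − j113 Ω

tan(βl) = tan(14.4°) = 0.257
Z_in = Z_0·(Z_L + jZ_0·tanβl)/(Z_0 + jZ_L·tanβl)
     = 50·(241 + j12.8)/(50 + j61.9)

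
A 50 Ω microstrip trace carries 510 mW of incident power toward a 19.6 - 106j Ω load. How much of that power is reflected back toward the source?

P_reflected ≈ 386 mW

|Γ| = |(-30.4 − j106)/(69.6 − j106)| = 0.87
|Γ|² = 0.756
P_refl = |Γ|²·P_inc = 386 mW, P_del = (1 − |Γ|²)·P_inc = 124 mW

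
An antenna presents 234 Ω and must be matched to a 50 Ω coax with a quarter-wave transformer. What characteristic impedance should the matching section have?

Z_qwt = √(Z_0·R_L) = √(50 × 234) = √11700

Z_qwt ≈ 108 Ω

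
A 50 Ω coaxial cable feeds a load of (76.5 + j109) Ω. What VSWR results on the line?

VSWR ≈ 5.09

Γ = (Z_L − Z_0)/(Z_L + Z_0) = (26.5 + j109)/(126.5 + j109)
|Γ| = 112/167 = 0.672
VSWR = (1 + |Γ|)/(1 − |Γ|) = 1.67/0.328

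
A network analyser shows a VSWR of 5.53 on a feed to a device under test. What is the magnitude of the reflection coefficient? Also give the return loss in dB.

|Γ| ≈ 0.694; return loss ≈ 3.18 dB

|Γ| = (S − 1)/(S + 1) = (5.53 − 1)/(5.53 + 1) = 4.53/6.53
RL = −20·log₁₀|Γ| = −20·log₁₀(0.694)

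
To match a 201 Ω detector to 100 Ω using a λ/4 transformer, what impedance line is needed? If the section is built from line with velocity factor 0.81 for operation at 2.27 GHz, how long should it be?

Z_qwt ≈ 142 Ω; length ≈ 2.68 cm

Z_qwt = √(Z_0·R_L) = √(100 × 201) = √20100
λ = 0.81·c/f = 0.107 m, so l = λ/4 = 0.0268 m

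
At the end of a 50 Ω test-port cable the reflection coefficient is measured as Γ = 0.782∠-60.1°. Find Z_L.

Z_L ≈ 23.3 − j81.5 Ω

Z_L = Z_0·(1 + Γ)/(1 − Γ) = 50·(1.39 − j0.678)/(0.61 + j0.678)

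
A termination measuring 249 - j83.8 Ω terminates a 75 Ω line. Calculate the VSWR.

VSWR ≈ 3.73

Γ = (Z_L − Z_0)/(Z_L + Z_0) = (174 − j83.8)/(324 − j83.8)
|Γ| = 193/335 = 0.577
VSWR = (1 + |Γ|)/(1 − |Γ|) = 1.58/0.423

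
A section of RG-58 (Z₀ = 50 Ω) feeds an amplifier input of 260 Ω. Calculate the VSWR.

VSWR ≈ 5.2

Γ = (260 − 50)/(260 + 50) = 0.677
VSWR = (1 + 0.677)/(1 − 0.677)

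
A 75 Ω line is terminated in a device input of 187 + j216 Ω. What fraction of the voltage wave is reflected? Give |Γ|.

Γ = (Z_L − Z_0)/(Z_L + Z_0) = (112 + j216)/(262 + j216)
|Γ| = 243/340

|Γ| ≈ 0.717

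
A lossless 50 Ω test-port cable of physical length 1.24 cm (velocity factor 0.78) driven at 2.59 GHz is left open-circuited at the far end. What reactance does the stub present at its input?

X_in ≈ -42.8 Ω (capacitive)

λ = v/f = 0.78·c / 2.59 GHz = 0.0903 m
βl = 2π·l/λ = 2π × 0.137 = 49.4°
tan(βl) = 1.17
For an open-circuited stub, Z_in = −jZ_0·cot(βl) = −jZ_0/tan(βl)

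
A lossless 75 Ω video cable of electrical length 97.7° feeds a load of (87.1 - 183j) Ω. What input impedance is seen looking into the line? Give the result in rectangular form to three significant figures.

Z_in ≈ 13.3 + j36.6 Ω

tan(βl) = tan(97.7°) = -7.4
Z_in = Z_0·(Z_L + jZ_0·tanβl)/(Z_0 + jZ_L·tanβl)
     = 75·(87.1 − j738)/(-1280 − j644)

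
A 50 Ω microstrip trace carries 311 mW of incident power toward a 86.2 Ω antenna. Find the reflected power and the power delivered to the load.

Γ = (86.2 − 50)/(86.2 + 50) = 0.266
|Γ|² = 0.0706
P_refl = |Γ|²·P_inc = 22 mW, P_del = (1 − |Γ|²)·P_inc = 289 mW

P_reflected ≈ 22 mW; P_delivered ≈ 289 mW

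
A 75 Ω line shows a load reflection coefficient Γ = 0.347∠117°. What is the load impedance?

Z_L ≈ 46 + j32.3 Ω

Z_L = Z_0·(1 + Γ)/(1 − Γ) = 75·(0.842 + j0.309)/(1.16 − j0.309)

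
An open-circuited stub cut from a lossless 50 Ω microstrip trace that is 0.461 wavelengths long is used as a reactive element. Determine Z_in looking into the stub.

Z_in ≈ +j200 Ω

βl = 2π × 0.461 = 166°
tan(βl) = -0.25
For an open-circuited stub, Z_in = −jZ_0·cot(βl) = −jZ_0/tan(βl)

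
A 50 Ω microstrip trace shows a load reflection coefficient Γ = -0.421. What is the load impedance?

Z_L = Z_0·(1 + Γ)/(1 − Γ) = 50·(0.579)/(1.42)

Z_L ≈ 20.4 Ω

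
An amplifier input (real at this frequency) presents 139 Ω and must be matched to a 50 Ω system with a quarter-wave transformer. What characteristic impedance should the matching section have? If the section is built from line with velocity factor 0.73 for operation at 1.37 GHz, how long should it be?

Z_qwt ≈ 83.4 Ω; length ≈ 4 cm

Z_qwt = √(Z_0·R_L) = √(50 × 139) = √6950
λ = 0.73·c/f = 0.16 m, so l = λ/4 = 0.04 m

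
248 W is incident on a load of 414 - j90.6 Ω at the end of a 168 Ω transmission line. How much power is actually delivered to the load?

P_delivered ≈ 199 W

|Γ| = |(246 − j90.6)/(582 − j90.6)| = 0.445
|Γ|² = 0.198
P_refl = |Γ|²·P_inc = 49.1 W, P_del = (1 − |Γ|²)·P_inc = 199 W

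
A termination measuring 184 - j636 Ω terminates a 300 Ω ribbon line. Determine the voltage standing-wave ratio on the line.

Γ = (Z_L − Z_0)/(Z_L + Z_0) = (-116 − j636)/(484 − j636)
|Γ| = 646/799 = 0.809
VSWR = (1 + |Γ|)/(1 − |Γ|) = 1.81/0.191

VSWR ≈ 9.47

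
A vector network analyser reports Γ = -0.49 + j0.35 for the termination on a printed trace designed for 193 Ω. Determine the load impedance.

Z_L ≈ 52.5 + j57.7 Ω

Z_L = Z_0·(1 + Γ)/(1 − Γ) = 193·(0.51 + j0.35)/(1.49 − j0.35)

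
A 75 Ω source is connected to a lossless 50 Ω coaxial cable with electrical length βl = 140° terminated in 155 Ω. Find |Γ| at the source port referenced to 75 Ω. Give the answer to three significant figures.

tan(βl) = -0.839
Z_in = Z_0·(Z_L + jZ_0·tanβl)/(Z_0 + jZ_L·tanβl) = 34 + j46.5 Ω
Γ_s = (Z_in − Z_s)/(Z_in + Z_s) = (-41 + j46.5)/(109 + j46.5), |Γ_s| = 0.523

|Γ| ≈ 0.523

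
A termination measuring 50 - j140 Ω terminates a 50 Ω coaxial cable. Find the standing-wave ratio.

VSWR ≈ 9.74

Γ = (Z_L − Z_0)/(Z_L + Z_0) = (0 − j140)/(100 − j140)
|Γ| = 140/172 = 0.814
VSWR = (1 + |Γ|)/(1 − |Γ|) = 1.81/0.186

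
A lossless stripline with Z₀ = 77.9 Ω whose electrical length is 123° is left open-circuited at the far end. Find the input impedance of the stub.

Z_in ≈ +j50.6 Ω

tan(βl) = -1.54
For an open-circuited stub, Z_in = −jZ_0·cot(βl) = −jZ_0/tan(βl)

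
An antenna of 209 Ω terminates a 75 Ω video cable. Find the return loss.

RL ≈ 6.52 dB

Γ = (209 − 75)/(209 + 75) = 0.472
RL = −20·log₁₀|Γ| = −20·log₁₀(0.472)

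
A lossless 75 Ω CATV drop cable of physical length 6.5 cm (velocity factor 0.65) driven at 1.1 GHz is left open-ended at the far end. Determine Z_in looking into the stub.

λ = v/f = 0.65·c / 1.1 GHz = 0.177 m
βl = 2π·l/λ = 2π × 0.367 = 132°
tan(βl) = -1.11
For an open-ended stub, Z_in = −jZ_0·cot(βl) = −jZ_0/tan(βl)

Z_in ≈ +j67.5 Ω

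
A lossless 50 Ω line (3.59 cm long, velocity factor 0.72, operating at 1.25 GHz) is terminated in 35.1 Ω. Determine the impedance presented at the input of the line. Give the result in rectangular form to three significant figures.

Z_in ≈ 66.5 + j12.2 Ω

λ = v/f = 0.72·c / 1.25 GHz = 0.173 m
βl = 2π·l/λ = 2π × 0.208 = 74.8°
tan(βl) = tan(74.8°) = 3.68
Z_in = Z_0·(Z_L + jZ_0·tanβl)/(Z_0 + jZ_L·tanβl)
     = 50·(35.1 + j184)/(50 + j129)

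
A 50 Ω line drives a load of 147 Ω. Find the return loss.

Γ = (147 − 50)/(147 + 50) = 0.492
RL = −20·log₁₀|Γ| = −20·log₁₀(0.492)

RL ≈ 6.15 dB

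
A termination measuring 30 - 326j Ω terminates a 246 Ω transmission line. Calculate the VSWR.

Γ = (Z_L − Z_0)/(Z_L + Z_0) = (-216 − j326)/(276 − j326)
|Γ| = 391/427 = 0.916
VSWR = (1 + |Γ|)/(1 − |Γ|) = 1.92/0.0845

VSWR ≈ 22.7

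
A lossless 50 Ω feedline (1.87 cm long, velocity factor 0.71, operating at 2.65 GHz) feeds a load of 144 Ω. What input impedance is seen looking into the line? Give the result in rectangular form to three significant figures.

Z_in ≈ 17.5 − j4.8 Ω

λ = v/f = 0.71·c / 2.65 GHz = 0.0804 m
βl = 2π·l/λ = 2π × 0.233 = 83.8°
tan(βl) = tan(83.8°) = 9.14
Z_in = Z_0·(Z_L + jZ_0·tanβl)/(Z_0 + jZ_L·tanβl)
     = 50·(144 + j457)/(50 + j1320)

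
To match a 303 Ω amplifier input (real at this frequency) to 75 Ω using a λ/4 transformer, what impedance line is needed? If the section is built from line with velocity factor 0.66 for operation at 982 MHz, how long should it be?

Z_qwt ≈ 151 Ω; length ≈ 5.04 cm

Z_qwt = √(Z_0·R_L) = √(75 × 303) = √22720
λ = 0.66·c/f = 0.202 m, so l = λ/4 = 0.0504 m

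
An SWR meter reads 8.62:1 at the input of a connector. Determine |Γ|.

|Γ| = (S − 1)/(S + 1) = (8.62 − 1)/(8.62 + 1) = 7.62/9.62

|Γ| ≈ 0.792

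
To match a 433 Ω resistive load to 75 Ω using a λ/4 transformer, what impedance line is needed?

Z_qwt ≈ 180 Ω

Z_qwt = √(Z_0·R_L) = √(75 × 433) = √32480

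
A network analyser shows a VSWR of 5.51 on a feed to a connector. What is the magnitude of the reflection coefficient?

|Γ| = (S − 1)/(S + 1) = (5.51 − 1)/(5.51 + 1) = 4.51/6.51

|Γ| ≈ 0.693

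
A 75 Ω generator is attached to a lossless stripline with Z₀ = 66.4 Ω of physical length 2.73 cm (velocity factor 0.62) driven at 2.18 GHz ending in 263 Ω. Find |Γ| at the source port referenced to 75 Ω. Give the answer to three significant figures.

|Γ| ≈ 0.623

λ = v/f = 0.62·c / 2.18 GHz = 0.0853 m
βl = 2π·l/λ = 2π × 0.32 = 115°
tan(βl) = -2.13
Z_in = Z_0·(Z_L + jZ_0·tanβl)/(Z_0 + jZ_L·tanβl) = 20.2 + j28.8 Ω
Γ_s = (Z_in − Z_s)/(Z_in + Z_s) = (-54.8 + j28.8)/(95.2 + j28.8), |Γ_s| = 0.623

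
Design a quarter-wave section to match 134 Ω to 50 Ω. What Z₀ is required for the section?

Z_qwt ≈ 81.9 Ω

Z_qwt = √(Z_0·R_L) = √(50 × 134) = √6700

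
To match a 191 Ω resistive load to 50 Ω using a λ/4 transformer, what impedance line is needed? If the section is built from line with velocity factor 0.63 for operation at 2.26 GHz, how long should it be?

Z_qwt ≈ 97.7 Ω; length ≈ 2.09 cm

Z_qwt = √(Z_0·R_L) = √(50 × 191) = √9550
λ = 0.63·c/f = 0.0836 m, so l = λ/4 = 0.0209 m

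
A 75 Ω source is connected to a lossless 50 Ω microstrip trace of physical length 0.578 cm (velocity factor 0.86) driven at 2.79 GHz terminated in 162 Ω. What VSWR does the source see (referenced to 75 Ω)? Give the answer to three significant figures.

VSWR ≈ 2.6

λ = v/f = 0.86·c / 2.79 GHz = 0.0925 m
βl = 2π·l/λ = 2π × 0.0625 = 22.5°
tan(βl) = 0.414
Z_in = Z_0·(Z_L + jZ_0·tanβl)/(Z_0 + jZ_L·tanβl) = 67.8 − j70.2 Ω
Γ_s = (Z_in − Z_s)/(Z_in + Z_s) = (-7.25 − j70.2)/(143 − j70.2), |Γ_s| = 0.444
VSWR = (1 + |Γ_s|)/(1 − |Γ_s|)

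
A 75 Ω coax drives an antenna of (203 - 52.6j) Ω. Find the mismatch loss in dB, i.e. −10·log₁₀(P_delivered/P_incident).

Γ = (128 − j52.6)/(278 − j52.6), |Γ| = 0.489
|Γ|² = 0.239, so P_del/P_inc = 1 − |Γ|² = 0.761
ML = −10·log₁₀(1 − |Γ|²)

mismatch loss ≈ 1.19 dB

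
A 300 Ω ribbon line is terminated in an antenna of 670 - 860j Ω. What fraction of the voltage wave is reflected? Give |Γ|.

|Γ| ≈ 0.722

Γ = (Z_L − Z_0)/(Z_L + Z_0) = (370 − j860)/(970 − j860)
|Γ| = 936/1300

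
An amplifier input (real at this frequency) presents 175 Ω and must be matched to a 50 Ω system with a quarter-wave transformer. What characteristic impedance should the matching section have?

Z_qwt ≈ 93.5 Ω

Z_qwt = √(Z_0·R_L) = √(50 × 175) = √8750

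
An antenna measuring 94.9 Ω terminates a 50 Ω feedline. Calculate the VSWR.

VSWR ≈ 1.9

Γ = (94.9 − 50)/(94.9 + 50) = 0.31
VSWR = (1 + 0.31)/(1 − 0.31)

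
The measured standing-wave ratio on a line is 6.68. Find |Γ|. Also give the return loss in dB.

|Γ| = (S − 1)/(S + 1) = (6.68 − 1)/(6.68 + 1) = 5.68/7.68
RL = −20·log₁₀|Γ| = −20·log₁₀(0.74)

|Γ| ≈ 0.74; return loss ≈ 2.62 dB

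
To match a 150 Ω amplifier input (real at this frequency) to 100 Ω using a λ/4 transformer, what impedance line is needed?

Z_qwt = √(Z_0·R_L) = √(100 × 150) = √15000

Z_qwt ≈ 122 Ω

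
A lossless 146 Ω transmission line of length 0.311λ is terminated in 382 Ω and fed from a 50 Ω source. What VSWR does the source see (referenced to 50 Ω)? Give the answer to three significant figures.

βl = 2π × 0.311 = 112°
tan(βl) = -2.48
Z_in = Z_0·(Z_L + jZ_0·tanβl)/(Z_0 + jZ_L·tanβl) = 63.4 + j49.1 Ω
Γ_s = (Z_in − Z_s)/(Z_in + Z_s) = (13.4 + j49.1)/(113 + j49.1), |Γ_s| = 0.412
VSWR = (1 + |Γ_s|)/(1 − |Γ_s|)

VSWR ≈ 2.4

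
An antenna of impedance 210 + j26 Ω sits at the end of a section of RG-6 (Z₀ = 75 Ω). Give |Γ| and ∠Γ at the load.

Γ = (Z_L − Z_0)/(Z_L + Z_0) = (135 + j26)/(285 + j26)
|Γ| = 137/286 = 0.48

Γ ≈ 0.48 ∠ 5.69°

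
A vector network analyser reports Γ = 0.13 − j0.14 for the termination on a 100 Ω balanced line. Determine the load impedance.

Z_L ≈ 124 − j36.1 Ω

Z_L = Z_0·(1 + Γ)/(1 − Γ) = 100·(1.13 − j0.14)/(0.87 + j0.14)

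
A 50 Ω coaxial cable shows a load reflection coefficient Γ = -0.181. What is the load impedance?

Z_L = Z_0·(1 + Γ)/(1 − Γ) = 50·(0.819)/(1.18)

Z_L ≈ 34.7 Ω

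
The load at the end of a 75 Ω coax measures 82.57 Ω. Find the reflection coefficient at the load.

Γ = 0.048

Γ = (Z_L − Z_0)/(Z_L + Z_0) = (82.57 − 75)/(82.57 + 75) = 7.57/157.6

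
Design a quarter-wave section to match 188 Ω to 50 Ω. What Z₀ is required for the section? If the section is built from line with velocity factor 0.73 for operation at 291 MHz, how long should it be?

Z_qwt ≈ 97 Ω; length ≈ 18.8 cm

Z_qwt = √(Z_0·R_L) = √(50 × 188) = √9400
λ = 0.73·c/f = 0.753 m, so l = λ/4 = 0.188 m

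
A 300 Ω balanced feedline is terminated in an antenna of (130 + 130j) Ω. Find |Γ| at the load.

|Γ| ≈ 0.476

Γ = (Z_L − Z_0)/(Z_L + Z_0) = (-170 + j130)/(430 + j130)
|Γ| = 214/449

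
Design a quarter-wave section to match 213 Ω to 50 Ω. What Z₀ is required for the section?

Z_qwt ≈ 103 Ω

Z_qwt = √(Z_0·R_L) = √(50 × 213) = √10650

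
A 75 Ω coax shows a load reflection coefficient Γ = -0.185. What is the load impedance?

Z_L = Z_0·(1 + Γ)/(1 − Γ) = 75·(0.815)/(1.19)

Z_L ≈ 51.6 Ω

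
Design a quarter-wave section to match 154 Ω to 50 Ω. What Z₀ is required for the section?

Z_qwt ≈ 87.7 Ω

Z_qwt = √(Z_0·R_L) = √(50 × 154) = √7700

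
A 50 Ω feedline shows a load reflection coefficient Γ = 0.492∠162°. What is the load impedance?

Z_L = Z_0·(1 + Γ)/(1 − Γ) = 50·(0.532 + j0.152)/(1.47 − j0.152)

Z_L ≈ 17.4 + j6.98 Ω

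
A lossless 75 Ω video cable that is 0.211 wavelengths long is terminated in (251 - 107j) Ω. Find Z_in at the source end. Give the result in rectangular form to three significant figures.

Z_in ≈ 19 − j9.22 Ω

βl = 2π × 0.211 = 76°
tan(βl) = tan(76°) = 4
Z_in = Z_0·(Z_L + jZ_0·tanβl)/(Z_0 + jZ_L·tanβl)
     = 75·(251 + j193)/(503 + j1000)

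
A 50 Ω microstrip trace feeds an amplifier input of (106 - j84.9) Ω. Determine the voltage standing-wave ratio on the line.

Γ = (Z_L − Z_0)/(Z_L + Z_0) = (56 − j84.9)/(156 − j84.9)
|Γ| = 102/178 = 0.573
VSWR = (1 + |Γ|)/(1 − |Γ|) = 1.57/0.427

VSWR ≈ 3.68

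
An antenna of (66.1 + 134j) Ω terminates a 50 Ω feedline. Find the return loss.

RL ≈ 2.37 dB

Γ = (16.1 + j134)/(116.1 + j134), |Γ| = 0.761
RL = −20·log₁₀|Γ| = −20·log₁₀(0.761)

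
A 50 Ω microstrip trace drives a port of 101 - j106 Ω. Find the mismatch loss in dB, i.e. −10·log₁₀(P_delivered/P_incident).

Γ = (51 − j106)/(151 − j106), |Γ| = 0.638
|Γ|² = 0.407, so P_del/P_inc = 1 − |Γ|² = 0.593
ML = −10·log₁₀(1 − |Γ|²)

mismatch loss ≈ 2.27 dB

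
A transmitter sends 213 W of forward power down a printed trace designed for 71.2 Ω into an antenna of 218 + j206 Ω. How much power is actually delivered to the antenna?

P_delivered ≈ 105 W

|Γ| = |(146.8 + j206)/(289.2 + j206)| = 0.712
|Γ|² = 0.508
P_refl = |Γ|²·P_inc = 108 W, P_del = (1 − |Γ|²)·P_inc = 105 W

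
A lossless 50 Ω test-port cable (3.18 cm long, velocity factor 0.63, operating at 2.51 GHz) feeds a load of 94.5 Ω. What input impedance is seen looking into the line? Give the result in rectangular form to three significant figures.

Z_in ≈ 60.4 + j34 Ω

λ = v/f = 0.63·c / 2.51 GHz = 0.0753 m
βl = 2π·l/λ = 2π × 0.422 = 152°
tan(βl) = tan(152°) = -0.531
Z_in = Z_0·(Z_L + jZ_0·tanβl)/(Z_0 + jZ_L·tanβl)
     = 50·(94.5 − j26.5)/(50 − j50.2)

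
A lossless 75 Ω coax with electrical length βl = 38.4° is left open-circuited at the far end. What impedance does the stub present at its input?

Z_in ≈ −j94.6 Ω

tan(βl) = 0.793
For an open-circuited stub, Z_in = −jZ_0·cot(βl) = −jZ_0/tan(βl)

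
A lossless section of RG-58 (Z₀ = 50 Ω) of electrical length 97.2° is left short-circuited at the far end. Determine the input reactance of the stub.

tan(βl) = -7.92
For a short-circuited stub, Z_in = jZ_0·tan(βl)

X_in ≈ -396 Ω (capacitive)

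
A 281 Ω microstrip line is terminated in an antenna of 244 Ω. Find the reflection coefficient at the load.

Γ = -0.0705

Γ = (Z_L − Z_0)/(Z_L + Z_0) = (244 − 281)/(244 + 281) = -37/525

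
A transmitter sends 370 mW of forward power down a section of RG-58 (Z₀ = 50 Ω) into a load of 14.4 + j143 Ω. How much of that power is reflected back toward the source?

|Γ| = |(-35.6 + j143)/(64.4 + j143)| = 0.94
|Γ|² = 0.883
P_refl = |Γ|²·P_inc = 327 mW, P_del = (1 − |Γ|²)·P_inc = 43.3 mW

P_reflected ≈ 327 mW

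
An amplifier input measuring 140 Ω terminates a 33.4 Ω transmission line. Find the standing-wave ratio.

For a purely resistive load, VSWR = R_L/Z_0 or Z_0/R_L (whichever > 1) = 140/33.4

VSWR ≈ 4.19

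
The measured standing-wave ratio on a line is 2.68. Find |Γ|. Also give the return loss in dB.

|Γ| = (S − 1)/(S + 1) = (2.68 − 1)/(2.68 + 1) = 1.68/3.68
RL = −20·log₁₀|Γ| = −20·log₁₀(0.457)

|Γ| ≈ 0.457; return loss ≈ 6.81 dB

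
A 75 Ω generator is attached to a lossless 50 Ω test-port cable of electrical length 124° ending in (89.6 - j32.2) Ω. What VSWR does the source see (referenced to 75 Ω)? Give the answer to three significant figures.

tan(βl) = -1.48
Z_in = Z_0·(Z_L + jZ_0·tanβl)/(Z_0 + jZ_L·tanβl) = 40.6 + j33 Ω
Γ_s = (Z_in − Z_s)/(Z_in + Z_s) = (-34.4 + j33)/(116 + j33), |Γ_s| = 0.397
VSWR = (1 + |Γ_s|)/(1 − |Γ_s|)

VSWR ≈ 2.32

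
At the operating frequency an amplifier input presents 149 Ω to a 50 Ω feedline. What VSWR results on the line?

VSWR ≈ 2.98

For a purely resistive load, VSWR = R_L/Z_0 or Z_0/R_L (whichever > 1) = 149/50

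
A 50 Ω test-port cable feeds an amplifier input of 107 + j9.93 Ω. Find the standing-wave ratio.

Γ = (Z_L − Z_0)/(Z_L + Z_0) = (57 + j9.93)/(157 + j9.93)
|Γ| = 57.9/157 = 0.368
VSWR = (1 + |Γ|)/(1 − |Γ|) = 1.37/0.632

VSWR ≈ 2.16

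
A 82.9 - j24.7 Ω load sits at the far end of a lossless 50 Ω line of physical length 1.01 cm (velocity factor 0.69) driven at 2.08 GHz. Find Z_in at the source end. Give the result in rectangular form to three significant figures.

λ = v/f = 0.69·c / 2.08 GHz = 0.0995 m
βl = 2π·l/λ = 2π × 0.101 = 36.5°
tan(βl) = tan(36.5°) = 0.741
Z_in = Z_0·(Z_L + jZ_0·tanβl)/(Z_0 + jZ_L·tanβl)
     = 50·(82.9 + j12.3)/(68.3 + j61.4)

Z_in ≈ 38 − j25.2 Ω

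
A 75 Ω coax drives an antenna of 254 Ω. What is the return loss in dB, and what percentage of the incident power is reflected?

Γ = (254 − 75)/(254 + 75) = 0.544
RL = −20·log₁₀(0.544) = 5.29 dB
P_refl/P_inc = |Γ|² = 0.296

RL ≈ 5.29 dB; 29.6% of incident power reflected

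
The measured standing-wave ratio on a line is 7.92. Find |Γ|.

|Γ| ≈ 0.776

|Γ| = (S − 1)/(S + 1) = (7.92 − 1)/(7.92 + 1) = 6.92/8.92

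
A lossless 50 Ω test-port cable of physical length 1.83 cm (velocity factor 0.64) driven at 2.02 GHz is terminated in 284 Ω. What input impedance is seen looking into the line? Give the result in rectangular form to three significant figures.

λ = v/f = 0.64·c / 2.02 GHz = 0.095 m
βl = 2π·l/λ = 2π × 0.193 = 69.3°
tan(βl) = tan(69.3°) = 2.65
Z_in = Z_0·(Z_L + jZ_0·tanβl)/(Z_0 + jZ_L·tanβl)
     = 50·(284 + j132)/(50 + j752)

Z_in ≈ 10 − j18.2 Ω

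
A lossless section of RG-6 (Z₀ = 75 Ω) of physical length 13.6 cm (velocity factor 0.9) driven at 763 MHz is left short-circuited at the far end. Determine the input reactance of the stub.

X_in ≈ -66.7 Ω (capacitive)

λ = v/f = 0.9·c / 763 MHz = 0.354 m
βl = 2π·l/λ = 2π × 0.384 = 138°
tan(βl) = -0.889
For a short-circuited stub, Z_in = jZ_0·tan(βl)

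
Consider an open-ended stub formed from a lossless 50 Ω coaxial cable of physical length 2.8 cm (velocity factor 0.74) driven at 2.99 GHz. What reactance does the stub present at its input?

λ = v/f = 0.74·c / 2.99 GHz = 0.0742 m
βl = 2π·l/λ = 2π × 0.377 = 136°
tan(βl) = -0.974
For an open-ended stub, Z_in = −jZ_0·cot(βl) = −jZ_0/tan(βl)

X_in ≈ 51.3 Ω (inductive)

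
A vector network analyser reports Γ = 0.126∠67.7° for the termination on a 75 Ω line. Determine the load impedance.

Z_L = Z_0·(1 + Γ)/(1 − Γ) = 75·(1.05 + j0.117)/(0.952 − j0.117)

Z_L ≈ 80.2 + j19 Ω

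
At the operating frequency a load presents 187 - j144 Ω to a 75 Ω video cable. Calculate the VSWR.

VSWR ≈ 4.13

Γ = (Z_L − Z_0)/(Z_L + Z_0) = (112 − j144)/(262 − j144)
|Γ| = 182/299 = 0.61
VSWR = (1 + |Γ|)/(1 − |Γ|) = 1.61/0.39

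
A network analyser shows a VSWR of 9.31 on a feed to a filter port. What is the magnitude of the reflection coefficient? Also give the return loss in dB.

|Γ| ≈ 0.806; return loss ≈ 1.87 dB

|Γ| = (S − 1)/(S + 1) = (9.31 − 1)/(9.31 + 1) = 8.31/10.3
RL = −20·log₁₀|Γ| = −20·log₁₀(0.806)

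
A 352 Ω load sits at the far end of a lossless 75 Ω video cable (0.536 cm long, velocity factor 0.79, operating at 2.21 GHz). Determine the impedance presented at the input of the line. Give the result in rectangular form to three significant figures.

Z_in ≈ 117 − j154 Ω

λ = v/f = 0.79·c / 2.21 GHz = 0.107 m
βl = 2π·l/λ = 2π × 0.05 = 18°
tan(βl) = tan(18°) = 0.325
Z_in = Z_0·(Z_L + jZ_0·tanβl)/(Z_0 + jZ_L·tanβl)
     = 75·(352 + j24.4)/(75 + j114)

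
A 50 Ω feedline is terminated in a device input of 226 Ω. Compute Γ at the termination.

Γ = 0.638

Γ = (Z_L − Z_0)/(Z_L + Z_0) = (226 − 50)/(226 + 50) = 176/276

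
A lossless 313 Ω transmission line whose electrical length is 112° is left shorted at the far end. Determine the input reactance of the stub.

tan(βl) = -2.48
For a shorted stub, Z_in = jZ_0·tan(βl)

X_in ≈ -775 Ω (capacitive)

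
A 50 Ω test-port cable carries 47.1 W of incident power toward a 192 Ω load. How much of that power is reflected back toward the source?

Γ = (192 − 50)/(192 + 50) = 0.587
|Γ|² = 0.344
P_refl = |Γ|²·P_inc = 16.2 W, P_del = (1 − |Γ|²)·P_inc = 30.9 W

P_reflected ≈ 16.2 W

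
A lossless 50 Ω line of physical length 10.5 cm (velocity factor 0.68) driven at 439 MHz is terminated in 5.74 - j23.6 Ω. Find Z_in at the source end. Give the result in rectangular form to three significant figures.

Z_in ≈ 14.6 + j71.7 Ω

λ = v/f = 0.68·c / 439 MHz = 0.465 m
βl = 2π·l/λ = 2π × 0.226 = 81.3°
tan(βl) = tan(81.3°) = 6.57
Z_in = Z_0·(Z_L + jZ_0·tanβl)/(Z_0 + jZ_L·tanβl)
     = 50·(5.74 + j305)/(205 + j37.7)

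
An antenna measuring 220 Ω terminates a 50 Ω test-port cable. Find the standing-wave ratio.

VSWR ≈ 4.4

Γ = (220 − 50)/(220 + 50) = 0.63
VSWR = (1 + 0.63)/(1 − 0.63)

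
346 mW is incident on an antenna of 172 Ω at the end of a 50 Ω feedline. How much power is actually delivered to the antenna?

P_delivered ≈ 242 mW

Γ = (172 − 50)/(172 + 50) = 0.55
|Γ|² = 0.302
P_refl = |Γ|²·P_inc = 104 mW, P_del = (1 − |Γ|²)·P_inc = 242 mW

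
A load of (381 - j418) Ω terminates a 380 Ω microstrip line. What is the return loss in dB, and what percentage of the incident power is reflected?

Γ = (1 − j418)/(761 − j418), |Γ| = 0.481
RL = −20·log₁₀(0.481) = 6.35 dB
P_refl/P_inc = |Γ|² = 0.232

RL ≈ 6.35 dB; 23.2% of incident power reflected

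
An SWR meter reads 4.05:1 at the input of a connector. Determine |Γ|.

|Γ| = (S − 1)/(S + 1) = (4.05 − 1)/(4.05 + 1) = 3.05/5.05

|Γ| ≈ 0.604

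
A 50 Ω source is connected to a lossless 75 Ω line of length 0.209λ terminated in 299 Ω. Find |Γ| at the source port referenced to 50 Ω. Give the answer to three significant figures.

|Γ| ≈ 0.486

βl = 2π × 0.209 = 75.2°
tan(βl) = 3.8
Z_in = Z_0·(Z_L + jZ_0·tanβl)/(Z_0 + jZ_L·tanβl) = 20 − j18.4 Ω
Γ_s = (Z_in − Z_s)/(Z_in + Z_s) = (-30 − j18.4)/(70 − j18.4), |Γ_s| = 0.486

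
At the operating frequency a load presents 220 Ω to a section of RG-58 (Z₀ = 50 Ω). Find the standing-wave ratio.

VSWR ≈ 4.4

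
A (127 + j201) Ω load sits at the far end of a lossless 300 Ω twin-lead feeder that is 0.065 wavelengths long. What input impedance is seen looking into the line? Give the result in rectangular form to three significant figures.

βl = 2π × 0.065 = 23.4°
tan(βl) = tan(23.4°) = 0.433
Z_in = Z_0·(Z_L + jZ_0·tanβl)/(Z_0 + jZ_L·tanβl)
     = 300·(127 + j331)/(213 + j55)

Z_in ≈ 280 + j394 Ω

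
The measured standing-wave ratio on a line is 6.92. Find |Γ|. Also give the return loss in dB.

|Γ| ≈ 0.747; return loss ≈ 2.53 dB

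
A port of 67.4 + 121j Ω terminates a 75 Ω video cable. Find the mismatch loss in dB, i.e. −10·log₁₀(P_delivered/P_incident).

Γ = (-7.6 + j121)/(142.4 + j121), |Γ| = 0.649
|Γ|² = 0.421, so P_del/P_inc = 1 − |Γ|² = 0.579
ML = −10·log₁₀(1 − |Γ|²)

mismatch loss ≈ 2.37 dB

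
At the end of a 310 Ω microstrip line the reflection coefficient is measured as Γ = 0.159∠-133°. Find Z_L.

Z_L = Z_0·(1 + Γ)/(1 − Γ) = 310·(0.892 − j0.116)/(1.11 + j0.116)

Z_L ≈ 243 − j58 Ω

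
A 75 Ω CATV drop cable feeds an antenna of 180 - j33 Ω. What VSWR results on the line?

VSWR ≈ 2.5

Γ = (Z_L − Z_0)/(Z_L + Z_0) = (105 − j33)/(255 − j33)
|Γ| = 110/257 = 0.428
VSWR = (1 + |Γ|)/(1 − |Γ|) = 1.43/0.572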